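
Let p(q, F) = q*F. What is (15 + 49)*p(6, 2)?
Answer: 768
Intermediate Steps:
p(q, F) = F*q
(15 + 49)*p(6, 2) = (15 + 49)*(2*6) = 64*12 = 768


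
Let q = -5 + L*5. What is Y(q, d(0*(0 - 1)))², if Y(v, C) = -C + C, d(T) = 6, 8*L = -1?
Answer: 0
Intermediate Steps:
L = -⅛ (L = (⅛)*(-1) = -⅛ ≈ -0.12500)
q = -45/8 (q = -5 - ⅛*5 = -5 - 5/8 = -45/8 ≈ -5.6250)
Y(v, C) = 0
Y(q, d(0*(0 - 1)))² = 0² = 0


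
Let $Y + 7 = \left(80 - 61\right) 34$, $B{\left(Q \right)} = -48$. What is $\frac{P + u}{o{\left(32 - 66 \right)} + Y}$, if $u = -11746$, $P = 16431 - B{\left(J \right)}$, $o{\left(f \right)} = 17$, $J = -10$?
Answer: $\frac{4733}{656} \approx 7.2149$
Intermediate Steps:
$Y = 639$ ($Y = -7 + \left(80 - 61\right) 34 = -7 + 19 \cdot 34 = -7 + 646 = 639$)
$P = 16479$ ($P = 16431 - -48 = 16431 + 48 = 16479$)
$\frac{P + u}{o{\left(32 - 66 \right)} + Y} = \frac{16479 - 11746}{17 + 639} = \frac{4733}{656}$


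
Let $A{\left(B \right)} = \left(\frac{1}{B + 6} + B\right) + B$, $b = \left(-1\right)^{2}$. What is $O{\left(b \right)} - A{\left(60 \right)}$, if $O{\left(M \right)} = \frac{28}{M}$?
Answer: $- \frac{6073}{66} \approx -92.015$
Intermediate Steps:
$b = 1$
$A{\left(B \right)} = \frac{1}{6 + B} + 2 B$ ($A{\left(B \right)} = \left(\frac{1}{6 + B} + B\right) + B = \left(B + \frac{1}{6 + B}\right) + B = \frac{1}{6 + B} + 2 B$)
$O{\left(b \right)} - A{\left(60 \right)} = \frac{28}{1} - \frac{1 + 2 \cdot 60^{2} + 12 \cdot 60}{6 + 60} = 28 \cdot 1 - \frac{1 + 2 \cdot 3600 + 720}{66} = 28 - \frac{1 + 7200 + 720}{66} = 28 - \frac{1}{66} \cdot 7921 = 28 - \frac{7921}{66} = - \frac{6073}{66}$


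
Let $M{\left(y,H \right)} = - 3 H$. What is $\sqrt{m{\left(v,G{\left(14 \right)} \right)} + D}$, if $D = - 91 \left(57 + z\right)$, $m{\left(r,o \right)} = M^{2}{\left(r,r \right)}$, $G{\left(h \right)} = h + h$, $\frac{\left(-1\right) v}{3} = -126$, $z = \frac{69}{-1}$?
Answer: $2 \sqrt{321762} \approx 1134.5$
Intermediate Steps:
$z = -69$ ($z = 69 \left(-1\right) = -69$)
$v = 378$ ($v = \left(-3\right) \left(-126\right) = 378$)
$G{\left(h \right)} = 2 h$
$m{\left(r,o \right)} = 9 r^{2}$ ($m{\left(r,o \right)} = \left(- 3 r\right)^{2} = 9 r^{2}$)
$D = 1092$ ($D = - 91 \left(57 - 69\right) = \left(-91\right) \left(-12\right) = 1092$)
$\sqrt{m{\left(v,G{\left(14 \right)} \right)} + D} = \sqrt{9 \cdot 378^{2} + 1092} = \sqrt{9 \cdot 142884 + 1092} = \sqrt{1285956 + 1092} = \sqrt{1287048} = 2 \sqrt{321762}$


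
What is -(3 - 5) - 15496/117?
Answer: -1174/9 ≈ -130.44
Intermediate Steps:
-(3 - 5) - 15496/117 = -1*(-2) - 15496/117 = 2 - 104*149/117 = 2 - 1192/9 = -1174/9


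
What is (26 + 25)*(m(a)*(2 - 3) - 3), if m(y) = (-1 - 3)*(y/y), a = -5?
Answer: 51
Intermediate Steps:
m(y) = -4 (m(y) = -4*1 = -4)
(26 + 25)*(m(a)*(2 - 3) - 3) = (26 + 25)*(-4*(2 - 3) - 3) = 51*(-4*(-1) - 3) = 51*(4 - 3) = 51*1 = 51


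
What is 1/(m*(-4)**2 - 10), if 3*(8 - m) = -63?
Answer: 1/454 ≈ 0.0022026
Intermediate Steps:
m = 29 (m = 8 - 1/3*(-63) = 8 + 21 = 29)
1/(m*(-4)**2 - 10) = 1/(29*(-4)**2 - 10) = 1/(29*16 - 10) = 1/(464 - 10) = 1/454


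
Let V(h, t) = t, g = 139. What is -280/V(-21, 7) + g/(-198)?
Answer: -8059/198 ≈ -40.702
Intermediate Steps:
-280/V(-21, 7) + g/(-198) = -280/7 + 139/(-198) = -280*⅐ + 139*(-1/198) = -40 - 139/198 = -8059/198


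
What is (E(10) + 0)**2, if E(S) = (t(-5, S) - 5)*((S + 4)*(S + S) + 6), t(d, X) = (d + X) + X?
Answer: 8179600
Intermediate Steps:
t(d, X) = d + 2*X (t(d, X) = (X + d) + X = d + 2*X)
E(S) = (-10 + 2*S)*(6 + 2*S*(4 + S)) (E(S) = ((-5 + 2*S) - 5)*((S + 4)*(S + S) + 6) = (-10 + 2*S)*((4 + S)*(2*S) + 6) = (-10 + 2*S)*(2*S*(4 + S) + 6) = (-10 + 2*S)*(6 + 2*S*(4 + S)))
(E(10) + 0)**2 = ((-60 - 68*10 - 4*10**2 + 4*10**3) + 0)**2 = ((-60 - 680 - 4*100 + 4*1000) + 0)**2 = ((-60 - 680 - 400 + 4000) + 0)**2 = (2860 + 0)**2 = 2860**2 = 8179600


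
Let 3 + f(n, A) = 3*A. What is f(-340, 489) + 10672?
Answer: 12136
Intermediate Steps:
f(n, A) = -3 + 3*A
f(-340, 489) + 10672 = (-3 + 3*489) + 10672 = (-3 + 1467) + 10672 = 1464 + 10672 = 12136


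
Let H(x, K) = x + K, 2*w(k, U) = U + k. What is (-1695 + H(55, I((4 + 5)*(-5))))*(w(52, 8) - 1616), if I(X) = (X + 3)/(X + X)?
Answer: 39004498/15 ≈ 2.6003e+6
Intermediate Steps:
w(k, U) = U/2 + k/2 (w(k, U) = (U + k)/2 = U/2 + k/2)
I(X) = (3 + X)/(2*X) (I(X) = (3 + X)/((2*X)) = (3 + X)*(1/(2*X)) = (3 + X)/(2*X))
H(x, K) = K + x
(-1695 + H(55, I((4 + 5)*(-5))))*(w(52, 8) - 1616) = (-1695 + ((3 + (4 + 5)*(-5))/(2*(((4 + 5)*(-5)))) + 55))*(((½)*8 + (½)*52) - 1616) = (-1695 + ((3 + 9*(-5))/(2*((9*(-5)))) + 55))*((4 + 26) - 1616) = (-1695 + ((½)*(3 - 45)/(-45) + 55))*(30 - 1616) = (-1695 + ((½)*(-1/45)*(-42) + 55))*(-1586) = (-1695 + (7/15 + 55))*(-1586) = (-1695 + 832/15)*(-1586) = -24593/15*(-1586) = 39004498/15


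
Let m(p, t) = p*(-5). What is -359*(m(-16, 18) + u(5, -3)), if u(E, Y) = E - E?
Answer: -28720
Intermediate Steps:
u(E, Y) = 0
m(p, t) = -5*p
-359*(m(-16, 18) + u(5, -3)) = -359*(-5*(-16) + 0) = -359*(80 + 0) = -359*80 = -28720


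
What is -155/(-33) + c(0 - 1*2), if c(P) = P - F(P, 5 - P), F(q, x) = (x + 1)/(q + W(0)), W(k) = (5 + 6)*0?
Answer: 221/33 ≈ 6.6970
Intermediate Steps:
W(k) = 0 (W(k) = 11*0 = 0)
F(q, x) = (1 + x)/q (F(q, x) = (x + 1)/(q + 0) = (1 + x)/q)
c(P) = P - (6 - P)/P (c(P) = P - (1 + (5 - P))/P = P - (6 - P)/P)
-155/(-33) + c(0 - 1*2) = -155/(-33) + (1 + (0 - 1*2) - 6/(0 - 1*2)) = -1/33*(-155) + (1 + (0 - 2) - 6/(0 - 2)) = 155/33 + (1 - 2 - 6/(-2)) = 155/33 + (1 - 2 - 6*(-½)) = 155/33 + (1 - 2 + 3) = 155/33 + 2 = 221/33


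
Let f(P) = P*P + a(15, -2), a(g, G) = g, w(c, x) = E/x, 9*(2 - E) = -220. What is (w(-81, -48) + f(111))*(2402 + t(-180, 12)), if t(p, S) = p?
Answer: 2960211727/108 ≈ 2.7409e+7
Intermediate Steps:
E = 238/9 (E = 2 - 1/9*(-220) = 2 + 220/9 = 238/9 ≈ 26.444)
w(c, x) = 238/(9*x)
f(P) = 15 + P**2 (f(P) = P*P + 15 = P**2 + 15 = 15 + P**2)
(w(-81, -48) + f(111))*(2402 + t(-180, 12)) = ((238/9)/(-48) + (15 + 111**2))*(2402 - 180) = ((238/9)*(-1/48) + (15 + 12321))*2222 = (-119/216 + 12336)*2222 = (2664457/216)*2222 = 2960211727/108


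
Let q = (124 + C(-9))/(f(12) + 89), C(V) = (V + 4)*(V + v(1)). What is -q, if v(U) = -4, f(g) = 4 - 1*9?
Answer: -9/4 ≈ -2.2500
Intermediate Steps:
f(g) = -5 (f(g) = 4 - 9 = -5)
C(V) = (-4 + V)*(4 + V) (C(V) = (V + 4)*(V - 4) = (4 + V)*(-4 + V) = (-4 + V)*(4 + V))
q = 9/4 (q = (124 + (-16 + (-9)**2))/(-5 + 89) = (124 + (-16 + 81))/84 = (124 + 65)*(1/84) = 189*(1/84) = 9/4 ≈ 2.2500)
-q = -1*9/4 = -9/4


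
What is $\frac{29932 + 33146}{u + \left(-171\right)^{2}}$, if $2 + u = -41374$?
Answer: $- \frac{21026}{4045} \approx -5.198$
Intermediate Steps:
$u = -41376$ ($u = -2 - 41374 = -41376$)
$\frac{29932 + 33146}{u + \left(-171\right)^{2}} = \frac{29932 + 33146}{-41376 + \left(-171\right)^{2}} = \frac{63078}{-41376 + 29241} = \frac{63078}{-12135} = 63078 \left(- \frac{1}{12135}\right) = - \frac{21026}{4045}$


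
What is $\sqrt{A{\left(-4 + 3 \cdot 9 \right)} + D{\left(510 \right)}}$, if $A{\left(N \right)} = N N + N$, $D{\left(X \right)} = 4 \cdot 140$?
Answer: $2 \sqrt{278} \approx 33.347$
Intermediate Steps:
$D{\left(X \right)} = 560$
$A{\left(N \right)} = N + N^{2}$ ($A{\left(N \right)} = N^{2} + N = N + N^{2}$)
$\sqrt{A{\left(-4 + 3 \cdot 9 \right)} + D{\left(510 \right)}} = \sqrt{\left(-4 + 3 \cdot 9\right) \left(1 + \left(-4 + 3 \cdot 9\right)\right) + 560} = \sqrt{\left(-4 + 27\right) \left(1 + \left(-4 + 27\right)\right) + 560} = \sqrt{23 \left(1 + 23\right) + 560} = \sqrt{23 \cdot 24 + 560} = \sqrt{552 + 560} = \sqrt{1112} = 2 \sqrt{278}$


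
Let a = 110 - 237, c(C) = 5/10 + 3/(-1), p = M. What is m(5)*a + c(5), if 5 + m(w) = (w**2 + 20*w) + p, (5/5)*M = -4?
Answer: -29469/2 ≈ -14735.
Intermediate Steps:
M = -4
p = -4
c(C) = -5/2 (c(C) = 5*(1/10) + 3*(-1) = 1/2 - 3 = -5/2)
m(w) = -9 + w**2 + 20*w (m(w) = -5 + ((w**2 + 20*w) - 4) = -5 + (-4 + w**2 + 20*w) = -9 + w**2 + 20*w)
a = -127
m(5)*a + c(5) = (-9 + 5**2 + 20*5)*(-127) - 5/2 = (-9 + 25 + 100)*(-127) - 5/2 = 116*(-127) - 5/2 = -14732 - 5/2 = -29469/2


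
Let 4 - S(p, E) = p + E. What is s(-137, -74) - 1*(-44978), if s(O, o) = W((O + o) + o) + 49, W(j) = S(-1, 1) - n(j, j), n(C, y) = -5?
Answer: 45036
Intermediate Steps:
S(p, E) = 4 - E - p (S(p, E) = 4 - (p + E) = 4 - (E + p) = 4 + (-E - p) = 4 - E - p)
W(j) = 9 (W(j) = (4 - 1*1 - 1*(-1)) - 1*(-5) = (4 - 1 + 1) + 5 = 4 + 5 = 9)
s(O, o) = 58 (s(O, o) = 9 + 49 = 58)
s(-137, -74) - 1*(-44978) = 58 - 1*(-44978) = 58 + 44978 = 45036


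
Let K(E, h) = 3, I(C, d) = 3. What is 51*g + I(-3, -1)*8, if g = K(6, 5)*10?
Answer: 1554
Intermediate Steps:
g = 30 (g = 3*10 = 30)
51*g + I(-3, -1)*8 = 51*30 + 3*8 = 1530 + 24 = 1554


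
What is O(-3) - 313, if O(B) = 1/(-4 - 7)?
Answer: -3444/11 ≈ -313.09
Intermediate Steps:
O(B) = -1/11 (O(B) = 1/(-11) = -1/11)
O(-3) - 313 = -1/11 - 313 = -3444/11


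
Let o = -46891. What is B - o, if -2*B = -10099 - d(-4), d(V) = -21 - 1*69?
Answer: 103791/2 ≈ 51896.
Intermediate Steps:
d(V) = -90 (d(V) = -21 - 69 = -90)
B = 10009/2 (B = -(-10099 - 1*(-90))/2 = -(-10099 + 90)/2 = -1/2*(-10009) = 10009/2 ≈ 5004.5)
B - o = 10009/2 - 1*(-46891) = 10009/2 + 46891 = 103791/2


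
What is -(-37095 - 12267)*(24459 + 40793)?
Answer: 3220969224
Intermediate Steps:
-(-37095 - 12267)*(24459 + 40793) = -(-49362)*65252 = -1*(-3220969224) = 3220969224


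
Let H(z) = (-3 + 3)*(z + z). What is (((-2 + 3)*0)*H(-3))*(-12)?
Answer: 0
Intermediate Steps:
H(z) = 0 (H(z) = 0*(2*z) = 0)
(((-2 + 3)*0)*H(-3))*(-12) = (((-2 + 3)*0)*0)*(-12) = ((1*0)*0)*(-12) = (0*0)*(-12) = 0*(-12) = 0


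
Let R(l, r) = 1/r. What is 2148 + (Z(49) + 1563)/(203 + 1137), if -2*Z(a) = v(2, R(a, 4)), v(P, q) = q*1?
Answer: 23039063/10720 ≈ 2149.2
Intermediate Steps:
R(l, r) = 1/r
v(P, q) = q
Z(a) = -1/8 (Z(a) = -1/2/4 = -1/2*1/4 = -1/8)
2148 + (Z(49) + 1563)/(203 + 1137) = 2148 + (-1/8 + 1563)/(203 + 1137) = 2148 + (12503/8)/1340 = 2148 + (12503/8)*(1/1340) = 2148 + 12503/10720 = 23039063/10720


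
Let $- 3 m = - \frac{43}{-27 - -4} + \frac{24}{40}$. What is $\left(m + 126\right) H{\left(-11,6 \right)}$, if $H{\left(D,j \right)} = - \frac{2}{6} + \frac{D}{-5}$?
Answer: $\frac{1209208}{5175} \approx 233.66$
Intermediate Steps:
$m = - \frac{284}{345}$ ($m = - \frac{- \frac{43}{-27 - -4} + \frac{24}{40}}{3} = - \frac{- \frac{43}{-27 + 4} + 24 \cdot \frac{1}{40}}{3} = - \frac{- \frac{43}{-23} + \frac{3}{5}}{3} = - \frac{\left(-43\right) \left(- \frac{1}{23}\right) + \frac{3}{5}}{3} = - \frac{\frac{43}{23} + \frac{3}{5}}{3} = \left(- \frac{1}{3}\right) \frac{284}{115} = - \frac{284}{345} \approx -0.82319$)
$H{\left(D,j \right)} = - \frac{1}{3} - \frac{D}{5}$ ($H{\left(D,j \right)} = \left(-2\right) \frac{1}{6} + D \left(- \frac{1}{5}\right) = - \frac{1}{3} - \frac{D}{5}$)
$\left(m + 126\right) H{\left(-11,6 \right)} = \left(- \frac{284}{345} + 126\right) \left(- \frac{1}{3} - - \frac{11}{5}\right) = \frac{43186 \left(- \frac{1}{3} + \frac{11}{5}\right)}{345} = \frac{43186}{345} \cdot \frac{28}{15} = \frac{1209208}{5175}$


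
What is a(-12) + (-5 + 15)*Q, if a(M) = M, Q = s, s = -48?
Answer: -492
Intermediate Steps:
Q = -48
a(-12) + (-5 + 15)*Q = -12 + (-5 + 15)*(-48) = -12 + 10*(-48) = -12 - 480 = -492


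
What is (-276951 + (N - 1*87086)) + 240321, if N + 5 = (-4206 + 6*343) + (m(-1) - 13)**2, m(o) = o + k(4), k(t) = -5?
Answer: -125508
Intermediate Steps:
m(o) = -5 + o (m(o) = o - 5 = -5 + o)
N = -1792 (N = -5 + ((-4206 + 6*343) + ((-5 - 1) - 13)**2) = -5 + ((-4206 + 2058) + (-6 - 13)**2) = -5 + (-2148 + (-19)**2) = -5 + (-2148 + 361) = -5 - 1787 = -1792)
(-276951 + (N - 1*87086)) + 240321 = (-276951 + (-1792 - 1*87086)) + 240321 = (-276951 + (-1792 - 87086)) + 240321 = (-276951 - 88878) + 240321 = -365829 + 240321 = -125508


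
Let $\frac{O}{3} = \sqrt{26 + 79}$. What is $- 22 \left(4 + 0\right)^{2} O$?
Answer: $- 1056 \sqrt{105} \approx -10821.0$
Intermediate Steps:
$O = 3 \sqrt{105}$ ($O = 3 \sqrt{26 + 79} = 3 \sqrt{105} \approx 30.741$)
$- 22 \left(4 + 0\right)^{2} O = - 22 \left(4 + 0\right)^{2} \cdot 3 \sqrt{105} = - 22 \cdot 4^{2} \cdot 3 \sqrt{105} = \left(-22\right) 16 \cdot 3 \sqrt{105} = - 352 \cdot 3 \sqrt{105} = - 1056 \sqrt{105}$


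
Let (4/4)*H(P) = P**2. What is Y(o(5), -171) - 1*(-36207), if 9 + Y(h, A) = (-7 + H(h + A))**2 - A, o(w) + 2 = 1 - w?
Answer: 981104053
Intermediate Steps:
o(w) = -1 - w (o(w) = -2 + (1 - w) = -1 - w)
H(P) = P**2
Y(h, A) = -9 + (-7 + (A + h)**2)**2 - A (Y(h, A) = -9 + ((-7 + (h + A)**2)**2 - A) = -9 + ((-7 + (A + h)**2)**2 - A) = -9 + (-7 + (A + h)**2)**2 - A)
Y(o(5), -171) - 1*(-36207) = (-9 + (-7 + (-171 + (-1 - 1*5))**2)**2 - 1*(-171)) - 1*(-36207) = (-9 + (-7 + (-171 + (-1 - 5))**2)**2 + 171) + 36207 = (-9 + (-7 + (-171 - 6)**2)**2 + 171) + 36207 = (-9 + (-7 + (-177)**2)**2 + 171) + 36207 = (-9 + (-7 + 31329)**2 + 171) + 36207 = (-9 + 31322**2 + 171) + 36207 = (-9 + 981067684 + 171) + 36207 = 981067846 + 36207 = 981104053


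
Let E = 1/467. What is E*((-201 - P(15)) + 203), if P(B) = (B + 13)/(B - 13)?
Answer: -12/467 ≈ -0.025696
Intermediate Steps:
P(B) = (13 + B)/(-13 + B)
E = 1/467 ≈ 0.0021413
E*((-201 - P(15)) + 203) = ((-201 - (13 + 15)/(-13 + 15)) + 203)/467 = ((-201 - 28/2) + 203)/467 = ((-201 - 1*14) + 203)/467 = ((-201 - 14) + 203)/467 = (-215 + 203)/467 = (1/467)*(-12) = -12/467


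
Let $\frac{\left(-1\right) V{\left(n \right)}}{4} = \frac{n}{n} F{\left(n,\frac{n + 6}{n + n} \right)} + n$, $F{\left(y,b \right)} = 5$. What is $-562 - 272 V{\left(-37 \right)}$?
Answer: $-35378$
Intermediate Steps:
$V{\left(n \right)} = -20 - 4 n$ ($V{\left(n \right)} = - 4 \left(\frac{n}{n} 5 + n\right) = - 4 \left(1 \cdot 5 + n\right) = - 4 \left(5 + n\right) = -20 - 4 n$)
$-562 - 272 V{\left(-37 \right)} = -562 - 272 \left(-20 - -148\right) = -562 - 272 \left(-20 + 148\right) = -562 - 34816 = -35378$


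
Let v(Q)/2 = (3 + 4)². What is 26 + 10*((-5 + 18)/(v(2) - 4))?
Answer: 1287/47 ≈ 27.383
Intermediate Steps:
v(Q) = 98 (v(Q) = 2*(3 + 4)² = 2*7² = 2*49 = 98)
26 + 10*((-5 + 18)/(v(2) - 4)) = 26 + 10*((-5 + 18)/(98 - 4)) = 26 + 10*(13/94) = 26 + 65/47 = 1287/47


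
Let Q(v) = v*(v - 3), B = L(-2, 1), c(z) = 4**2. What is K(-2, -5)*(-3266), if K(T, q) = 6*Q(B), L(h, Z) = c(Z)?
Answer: -4075968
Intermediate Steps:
c(z) = 16
L(h, Z) = 16
B = 16
Q(v) = v*(-3 + v)
K(T, q) = 1248 (K(T, q) = 6*(16*(-3 + 16)) = 6*(16*13) = 6*208 = 1248)
K(-2, -5)*(-3266) = 1248*(-3266) = -4075968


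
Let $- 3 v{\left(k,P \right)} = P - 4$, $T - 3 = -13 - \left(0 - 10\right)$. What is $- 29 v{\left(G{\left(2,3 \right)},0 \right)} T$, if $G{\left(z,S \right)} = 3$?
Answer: $0$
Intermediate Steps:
$T = 0$ ($T = 3 - 3 = 0$)
$v{\left(k,P \right)} = \frac{4}{3} - \frac{P}{3}$ ($v{\left(k,P \right)} = - \frac{P - 4}{3} = - \frac{-4 + P}{3} = \frac{4}{3} - \frac{P}{3}$)
$- 29 v{\left(G{\left(2,3 \right)},0 \right)} T = - 29 \left(\frac{4}{3} - 0\right) 0 = - 29 \left(\frac{4}{3} + 0\right) 0 = \left(-29\right) \frac{4}{3} \cdot 0 = \left(- \frac{116}{3}\right) 0 = 0$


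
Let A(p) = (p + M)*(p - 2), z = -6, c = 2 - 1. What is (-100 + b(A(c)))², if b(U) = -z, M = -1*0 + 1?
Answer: 8836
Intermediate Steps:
c = 1
M = 1 (M = 0 + 1 = 1)
A(p) = (1 + p)*(-2 + p) (A(p) = (p + 1)*(p - 2) = (1 + p)*(-2 + p))
b(U) = 6 (b(U) = -1*(-6) = 6)
(-100 + b(A(c)))² = (-100 + 6)² = (-94)² = 8836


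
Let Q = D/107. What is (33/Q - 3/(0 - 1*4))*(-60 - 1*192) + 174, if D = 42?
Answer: -21201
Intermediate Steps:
Q = 42/107 ≈ 0.39252
(33/Q - 3/(0 - 1*4))*(-60 - 1*192) + 174 = (33/(42/107) - 3/(0 - 1*4))*(-60 - 1*192) + 174 = (33*(107/42) - 3/(0 - 4))*(-60 - 192) + 174 = (1177/14 - 3/(-4))*(-252) + 174 = (1177/14 - 3*(-¼))*(-252) + 174 = (1177/14 + ¾)*(-252) + 174 = (2375/28)*(-252) + 174 = -21375 + 174 = -21201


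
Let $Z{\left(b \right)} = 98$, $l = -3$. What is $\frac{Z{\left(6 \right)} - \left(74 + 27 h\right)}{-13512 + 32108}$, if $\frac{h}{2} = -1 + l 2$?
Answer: $\frac{201}{9298} \approx 0.021618$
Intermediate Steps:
$h = -14$ ($h = 2 \left(-1 - 6\right) = 2 \left(-7\right) = -14$)
$\frac{Z{\left(6 \right)} - \left(74 + 27 h\right)}{-13512 + 32108} = \frac{98 - -304}{-13512 + 32108} = \frac{98 + \left(-74 + 378\right)}{18596} = \left(98 + 304\right) \frac{1}{18596} = 402 \cdot \frac{1}{18596} = \frac{201}{9298}$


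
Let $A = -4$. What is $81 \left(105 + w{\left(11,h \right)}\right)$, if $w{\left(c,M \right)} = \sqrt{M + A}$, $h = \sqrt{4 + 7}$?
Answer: $8505 + 81 \sqrt{-4 + \sqrt{11}} \approx 8505.0 + 66.96 i$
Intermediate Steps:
$h = \sqrt{11} \approx 3.3166$
$w{\left(c,M \right)} = \sqrt{-4 + M}$ ($w{\left(c,M \right)} = \sqrt{M - 4} = \sqrt{-4 + M}$)
$81 \left(105 + w{\left(11,h \right)}\right) = 81 \left(105 + \sqrt{-4 + \sqrt{11}}\right) = 8505 + 81 \sqrt{-4 + \sqrt{11}}$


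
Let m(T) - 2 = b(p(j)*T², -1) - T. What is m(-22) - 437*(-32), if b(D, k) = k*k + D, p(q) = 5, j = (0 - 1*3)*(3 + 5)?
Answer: 16429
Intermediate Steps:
j = -24 (j = (0 - 3)*8 = -3*8 = -24)
b(D, k) = D + k² (b(D, k) = k² + D = D + k²)
m(T) = 3 - T + 5*T² (m(T) = 2 + ((5*T² + (-1)²) - T) = 2 + ((5*T² + 1) - T) = 2 + ((1 + 5*T²) - T) = 2 + (1 - T + 5*T²) = 3 - T + 5*T²)
m(-22) - 437*(-32) = (3 - 1*(-22) + 5*(-22)²) - 437*(-32) = (3 + 22 + 5*484) + 13984 = (3 + 22 + 2420) + 13984 = 2445 + 13984 = 16429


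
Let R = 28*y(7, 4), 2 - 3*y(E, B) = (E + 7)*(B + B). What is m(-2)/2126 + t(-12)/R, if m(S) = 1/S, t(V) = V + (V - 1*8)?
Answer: 50639/1637020 ≈ 0.030934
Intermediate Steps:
y(E, B) = 2/3 - 2*B*(7 + E)/3 (y(E, B) = 2/3 - (E + 7)*(B + B)/3 = 2/3 - (7 + E)*2*B/3 = 2/3 - 2*B*(7 + E)/3)
t(V) = -8 + 2*V (t(V) = V + (V - 8) = V + (-8 + V) = -8 + 2*V)
R = -3080/3 (R = 28*(2/3 - 14/3*4 - 2/3*4*7) = 28*(2/3 - 56/3 - 56/3) = 28*(-110/3) = -3080/3 ≈ -1026.7)
m(-2)/2126 + t(-12)/R = 1/(-2*2126) + (-8 + 2*(-12))/(-3080/3) = -1/2*1/2126 + (-8 - 24)*(-3/3080) = -1/4252 - 32*(-3/3080) = -1/4252 + 12/385 = 50639/1637020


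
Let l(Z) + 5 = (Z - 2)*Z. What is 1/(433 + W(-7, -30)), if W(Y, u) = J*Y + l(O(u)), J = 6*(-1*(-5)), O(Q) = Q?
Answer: 1/1178 ≈ 0.00084890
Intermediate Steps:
l(Z) = -5 + Z*(-2 + Z) (l(Z) = -5 + (Z - 2)*Z = -5 + (-2 + Z)*Z = -5 + Z*(-2 + Z))
J = 30 (J = 6*5 = 30)
W(Y, u) = -5 + u² - 2*u + 30*Y (W(Y, u) = 30*Y + (-5 + u² - 2*u) = -5 + u² - 2*u + 30*Y)
1/(433 + W(-7, -30)) = 1/(433 + (-5 + (-30)² - 2*(-30) + 30*(-7))) = 1/(433 + (-5 + 900 + 60 - 210)) = 1/(433 + 745) = 1/1178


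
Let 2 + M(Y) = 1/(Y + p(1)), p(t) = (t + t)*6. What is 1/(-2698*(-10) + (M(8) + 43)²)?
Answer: 400/11466041 ≈ 3.4886e-5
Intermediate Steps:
p(t) = 12*t (p(t) = (2*t)*6 = 12*t)
M(Y) = -2 + 1/(12 + Y) (M(Y) = -2 + 1/(Y + 12*1) = -2 + 1/(Y + 12) = -2 + 1/(12 + Y))
1/(-2698*(-10) + (M(8) + 43)²) = 1/(-2698*(-10) + ((-23 - 2*8)/(12 + 8) + 43)²) = 1/(26980 + ((-23 - 16)/20 + 43)²) = 1/(26980 + ((1/20)*(-39) + 43)²) = 1/(26980 + (-39/20 + 43)²) = 1/(26980 + (821/20)²) = 1/(26980 + 674041/400) = 1/(11466041/400) = 400/11466041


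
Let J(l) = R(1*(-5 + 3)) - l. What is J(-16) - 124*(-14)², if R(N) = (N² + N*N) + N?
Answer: -24282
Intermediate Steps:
R(N) = N + 2*N² (R(N) = (N² + N²) + N = 2*N² + N = N + 2*N²)
J(l) = 6 - l (J(l) = (1*(-5 + 3))*(1 + 2*(1*(-5 + 3))) - l = (1*(-2))*(1 + 2*(1*(-2))) - l = -2*(1 + 2*(-2)) - l = -2*(1 - 4) - l = -2*(-3) - l = 6 - l)
J(-16) - 124*(-14)² = (6 - 1*(-16)) - 124*(-14)² = (6 + 16) - 124*196 = 22 - 24304 = -24282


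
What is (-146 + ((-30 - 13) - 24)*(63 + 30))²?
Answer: 40666129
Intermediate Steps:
(-146 + ((-30 - 13) - 24)*(63 + 30))² = (-146 + (-43 - 24)*93)² = (-146 - 67*93)² = (-146 - 6231)² = (-6377)² = 40666129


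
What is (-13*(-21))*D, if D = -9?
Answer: -2457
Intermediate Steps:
(-13*(-21))*D = -13*(-21)*(-9) = 273*(-9) = -2457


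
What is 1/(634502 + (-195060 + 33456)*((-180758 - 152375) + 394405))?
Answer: -1/9901165786 ≈ -1.0100e-10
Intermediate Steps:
1/(634502 + (-195060 + 33456)*((-180758 - 152375) + 394405)) = 1/(634502 - 161604*(-333133 + 394405)) = 1/(634502 - 161604*61272) = 1/(634502 - 9901800288) = 1/(-9901165786) = -1/9901165786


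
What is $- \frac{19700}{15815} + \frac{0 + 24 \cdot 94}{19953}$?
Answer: $- \frac{23826364}{21037113} \approx -1.1326$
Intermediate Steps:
$- \frac{19700}{15815} + \frac{0 + 24 \cdot 94}{19953} = \left(-19700\right) \frac{1}{15815} + \left(0 + 2256\right) \frac{1}{19953} = - \frac{3940}{3163} + 2256 \cdot \frac{1}{19953} = - \frac{3940}{3163} + \frac{752}{6651} = - \frac{23826364}{21037113}$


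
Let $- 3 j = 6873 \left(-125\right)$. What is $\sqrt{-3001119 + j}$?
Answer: $2 i \sqrt{678686} \approx 1647.6 i$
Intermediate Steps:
$j = 286375$ ($j = - \frac{6873 \left(-125\right)}{3} = \left(- \frac{1}{3}\right) \left(-859125\right) = 286375$)
$\sqrt{-3001119 + j} = \sqrt{-3001119 + 286375} = \sqrt{-2714744} = 2 i \sqrt{678686}$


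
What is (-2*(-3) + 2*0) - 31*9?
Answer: -273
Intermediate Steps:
(-2*(-3) + 2*0) - 31*9 = (6 + 0) - 279 = 6 - 279 = -273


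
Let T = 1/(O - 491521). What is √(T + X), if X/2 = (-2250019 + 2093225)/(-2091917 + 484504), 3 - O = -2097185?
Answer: √1299568756065344014977839/2580970009471 ≈ 0.44169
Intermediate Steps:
O = 2097188 (O = 3 - 1*(-2097185) = 3 + 2097185 = 2097188)
X = 313588/1607413 (X = 2*((-2250019 + 2093225)/(-2091917 + 484504)) = 2*(-156794/(-1607413)) = 2*(-156794*(-1/1607413)) = 2*(156794/1607413) = 313588/1607413 ≈ 0.19509)
T = 1/1605667 (T = 1/(2097188 - 491521) = 1/1605667 ≈ 6.2279e-7)
√(T + X) = √(1/1605667 + 313588/1607413) = √(503519510609/2580970009471) = √1299568756065344014977839/2580970009471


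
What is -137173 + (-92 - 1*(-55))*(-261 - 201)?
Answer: -120079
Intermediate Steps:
-137173 + (-92 - 1*(-55))*(-261 - 201) = -137173 + (-92 + 55)*(-462) = -137173 - 37*(-462) = -137173 + 17094 = -120079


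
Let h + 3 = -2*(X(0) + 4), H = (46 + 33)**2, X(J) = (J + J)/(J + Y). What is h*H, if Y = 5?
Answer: -68651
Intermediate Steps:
X(J) = 2*J/(5 + J) (X(J) = (J + J)/(J + 5) = (2*J)/(5 + J) = 2*J/(5 + J))
H = 6241 (H = 79**2 = 6241)
h = -11 (h = -3 - 2*(2*0/(5 + 0) + 4) = -3 - 2*(2*0/5 + 4) = -3 - 2*(2*0*(1/5) + 4) = -3 - 2*(0 + 4) = -3 - 2*4 = -3 - 8 = -11)
h*H = -11*6241 = -68651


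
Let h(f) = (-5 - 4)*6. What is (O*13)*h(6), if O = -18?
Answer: 12636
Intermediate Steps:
h(f) = -54 (h(f) = -9*6 = -54)
(O*13)*h(6) = -18*13*(-54) = -234*(-54) = 12636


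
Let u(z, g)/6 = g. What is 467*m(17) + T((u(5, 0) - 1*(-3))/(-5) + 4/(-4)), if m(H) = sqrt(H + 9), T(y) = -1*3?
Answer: -3 + 467*sqrt(26) ≈ 2378.2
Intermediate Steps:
u(z, g) = 6*g
T(y) = -3
m(H) = sqrt(9 + H)
467*m(17) + T((u(5, 0) - 1*(-3))/(-5) + 4/(-4)) = 467*sqrt(9 + 17) - 3 = 467*sqrt(26) - 3 = -3 + 467*sqrt(26)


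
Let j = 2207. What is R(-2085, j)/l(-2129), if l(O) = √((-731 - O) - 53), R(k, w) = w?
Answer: 2207*√1345/1345 ≈ 60.178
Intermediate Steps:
l(O) = √(-784 - O)
R(-2085, j)/l(-2129) = 2207/(√(-784 - 1*(-2129))) = 2207/(√(-784 + 2129)) = 2207/(√1345) = 2207*(√1345/1345) = 2207*√1345/1345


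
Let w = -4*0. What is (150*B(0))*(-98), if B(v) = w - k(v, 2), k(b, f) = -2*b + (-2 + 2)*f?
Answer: 0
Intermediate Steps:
k(b, f) = -2*b (k(b, f) = -2*b + 0*f = -2*b + 0 = -2*b)
w = 0
B(v) = 2*v (B(v) = 0 - (-2)*v = 0 + 2*v = 2*v)
(150*B(0))*(-98) = (150*(2*0))*(-98) = (150*0)*(-98) = 0*(-98) = 0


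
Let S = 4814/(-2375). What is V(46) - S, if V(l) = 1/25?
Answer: 4909/2375 ≈ 2.0669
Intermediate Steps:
S = -4814/2375 (S = 4814*(-1/2375) = -4814/2375 ≈ -2.0269)
V(l) = 1/25
V(46) - S = 1/25 - 1*(-4814/2375) = 1/25 + 4814/2375 = 4909/2375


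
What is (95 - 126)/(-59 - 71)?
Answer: 31/130 ≈ 0.23846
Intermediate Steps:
(95 - 126)/(-59 - 71) = -31/(-130) = -31*(-1/130) = 31/130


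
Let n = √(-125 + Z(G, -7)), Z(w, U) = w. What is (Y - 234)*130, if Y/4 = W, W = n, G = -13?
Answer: -30420 + 520*I*√138 ≈ -30420.0 + 6108.6*I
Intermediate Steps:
n = I*√138 (n = √(-125 - 13) = √(-138) = I*√138 ≈ 11.747*I)
W = I*√138 ≈ 11.747*I
Y = 4*I*√138 (Y = 4*(I*√138) = 4*I*√138 ≈ 46.989*I)
(Y - 234)*130 = (4*I*√138 - 234)*130 = (-234 + 4*I*√138)*130 = -30420 + 520*I*√138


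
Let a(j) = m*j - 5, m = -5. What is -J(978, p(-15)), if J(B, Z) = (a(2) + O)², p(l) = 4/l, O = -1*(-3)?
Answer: -144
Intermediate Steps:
O = 3
a(j) = -5 - 5*j (a(j) = -5*j - 5 = -5 - 5*j)
J(B, Z) = 144 (J(B, Z) = ((-5 - 5*2) + 3)² = ((-5 - 10) + 3)² = (-15 + 3)² = (-12)² = 144)
-J(978, p(-15)) = -1*144 = -144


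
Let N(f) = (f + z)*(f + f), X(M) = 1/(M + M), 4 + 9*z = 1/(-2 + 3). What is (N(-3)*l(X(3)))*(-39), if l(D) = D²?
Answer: -65/3 ≈ -21.667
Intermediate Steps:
z = -⅓ (z = -4/9 + 1/(9*(-2 + 3)) = -4/9 + (⅑)/1 = -4/9 + (⅑)*1 = -4/9 + ⅑ = -⅓ ≈ -0.33333)
X(M) = 1/(2*M)
N(f) = 2*f*(-⅓ + f) (N(f) = (f - ⅓)*(f + f) = (-⅓ + f)*(2*f) = 2*f*(-⅓ + f))
(N(-3)*l(X(3)))*(-39) = (((⅔)*(-3)*(-1 + 3*(-3)))*((½)/3)²)*(-39) = (((⅔)*(-3)*(-1 - 9))*((½)*(⅓))²)*(-39) = (((⅔)*(-3)*(-10))*(⅙)²)*(-39) = (20*(1/36))*(-39) = (5/9)*(-39) = -65/3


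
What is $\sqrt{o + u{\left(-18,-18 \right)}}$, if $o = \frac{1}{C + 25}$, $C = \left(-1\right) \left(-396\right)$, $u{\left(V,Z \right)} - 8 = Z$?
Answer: $\frac{i \sqrt{1771989}}{421} \approx 3.1619 i$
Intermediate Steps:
$u{\left(V,Z \right)} = 8 + Z$
$C = 396$
$o = \frac{1}{421}$ ($o = \frac{1}{396 + 25} = \frac{1}{421} \approx 0.0023753$)
$\sqrt{o + u{\left(-18,-18 \right)}} = \sqrt{\frac{1}{421} + \left(8 - 18\right)} = \sqrt{\frac{1}{421} - 10} = \sqrt{- \frac{4209}{421}} = \frac{i \sqrt{1771989}}{421}$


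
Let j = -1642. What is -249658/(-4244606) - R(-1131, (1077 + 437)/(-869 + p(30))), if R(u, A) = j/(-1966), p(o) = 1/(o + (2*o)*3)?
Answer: -1619703856/2086223849 ≈ -0.77638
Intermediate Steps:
p(o) = 1/(7*o) (p(o) = 1/(o + 6*o) = 1/(7*o))
R(u, A) = 821/983 (R(u, A) = -1642/(-1966) = -1642*(-1/1966) = 821/983)
-249658/(-4244606) - R(-1131, (1077 + 437)/(-869 + p(30))) = -249658/(-4244606) - 1*821/983 = -249658*(-1/4244606) - 821/983 = 124829/2122303 - 821/983 = -1619703856/2086223849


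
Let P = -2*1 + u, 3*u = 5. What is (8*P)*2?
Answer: -16/3 ≈ -5.3333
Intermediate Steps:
u = 5/3 (u = (⅓)*5 = 5/3 ≈ 1.6667)
P = -⅓ (P = -2*1 + 5/3 = -2 + 5/3 = -⅓ ≈ -0.33333)
(8*P)*2 = (8*(-⅓))*2 = -8/3*2 = -16/3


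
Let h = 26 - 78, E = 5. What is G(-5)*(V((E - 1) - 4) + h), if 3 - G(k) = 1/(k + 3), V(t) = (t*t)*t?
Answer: -182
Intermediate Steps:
V(t) = t³ (V(t) = t²*t = t³)
G(k) = 3 - 1/(3 + k) (G(k) = 3 - 1/(k + 3) = 3 - 1/(3 + k))
h = -52
G(-5)*(V((E - 1) - 4) + h) = ((8 + 3*(-5))/(3 - 5))*(((5 - 1) - 4)³ - 52) = ((8 - 15)/(-2))*((4 - 4)³ - 52) = (-½*(-7))*(0³ - 52) = 7*(0 - 52)/2 = (7/2)*(-52) = -182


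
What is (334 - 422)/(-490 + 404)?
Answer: 44/43 ≈ 1.0233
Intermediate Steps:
(334 - 422)/(-490 + 404) = -88/(-86) = -88*(-1/86) = 44/43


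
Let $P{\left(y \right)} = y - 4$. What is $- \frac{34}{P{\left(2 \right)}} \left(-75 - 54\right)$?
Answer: $-2193$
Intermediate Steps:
$P{\left(y \right)} = -4 + y$
$- \frac{34}{P{\left(2 \right)}} \left(-75 - 54\right) = - \frac{34}{-4 + 2} \left(-75 - 54\right) = - \frac{34}{-2} \left(-129\right) = \left(-34\right) \left(- \frac{1}{2}\right) \left(-129\right) = 17 \left(-129\right) = -2193$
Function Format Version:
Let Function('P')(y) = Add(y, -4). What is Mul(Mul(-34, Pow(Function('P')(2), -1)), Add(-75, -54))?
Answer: -2193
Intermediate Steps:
Function('P')(y) = Add(-4, y)
Mul(Mul(-34, Pow(Function('P')(2), -1)), Add(-75, -54)) = Mul(Mul(-34, Pow(Add(-4, 2), -1)), Add(-75, -54)) = Mul(Mul(-34, Pow(-2, -1)), -129) = Mul(Mul(-34, Rational(-1, 2)), -129) = Mul(17, -129) = -2193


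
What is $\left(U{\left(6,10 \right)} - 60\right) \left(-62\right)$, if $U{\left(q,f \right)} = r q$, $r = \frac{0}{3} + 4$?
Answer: $2232$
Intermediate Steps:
$r = 4$ ($r = 0 \cdot \frac{1}{3} + 4 = 0 + 4 = 4$)
$U{\left(q,f \right)} = 4 q$
$\left(U{\left(6,10 \right)} - 60\right) \left(-62\right) = \left(4 \cdot 6 - 60\right) \left(-62\right) = \left(24 - 60\right) \left(-62\right) = \left(-36\right) \left(-62\right) = 2232$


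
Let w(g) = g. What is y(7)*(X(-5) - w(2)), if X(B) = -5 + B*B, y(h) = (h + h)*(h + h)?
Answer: 3528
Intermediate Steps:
y(h) = 4*h² (y(h) = (2*h)*(2*h) = 4*h²)
X(B) = -5 + B²
y(7)*(X(-5) - w(2)) = (4*7²)*((-5 + (-5)²) - 1*2) = (4*49)*((-5 + 25) - 2) = 196*(20 - 2) = 196*18 = 3528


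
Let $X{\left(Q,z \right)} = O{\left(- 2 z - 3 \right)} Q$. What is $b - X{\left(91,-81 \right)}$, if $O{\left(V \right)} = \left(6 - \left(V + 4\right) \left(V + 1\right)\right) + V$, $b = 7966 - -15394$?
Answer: $2381625$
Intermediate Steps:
$b = 23360$ ($b = 7966 + 15394 = 23360$)
$O{\left(V \right)} = 6 + V - \left(1 + V\right) \left(4 + V\right)$ ($O{\left(V \right)} = \left(6 - \left(4 + V\right) \left(1 + V\right)\right) + V = \left(6 - \left(1 + V\right) \left(4 + V\right)\right) + V = 6 + V - \left(1 + V\right) \left(4 + V\right)$)
$X{\left(Q,z \right)} = Q \left(14 - \left(-3 - 2 z\right)^{2} + 8 z\right)$ ($X{\left(Q,z \right)} = \left(2 - \left(- 2 z - 3\right)^{2} - 4 \left(- 2 z - 3\right)\right) Q = \left(2 - \left(-3 - 2 z\right)^{2} - 4 \left(-3 - 2 z\right)\right) Q = \left(2 - \left(-3 - 2 z\right)^{2} + \left(12 + 8 z\right)\right) Q = \left(14 - \left(-3 - 2 z\right)^{2} + 8 z\right) Q = Q \left(14 - \left(-3 - 2 z\right)^{2} + 8 z\right)$)
$b - X{\left(91,-81 \right)} = 23360 - 91 \left(5 - -324 - 4 \left(-81\right)^{2}\right) = 23360 - 91 \left(5 + 324 - 26244\right) = 23360 - 91 \left(-25915\right) = 23360 - -2358265 = 23360 + 2358265 = 2381625$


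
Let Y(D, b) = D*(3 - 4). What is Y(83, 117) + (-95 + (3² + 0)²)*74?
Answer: -1119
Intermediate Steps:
Y(D, b) = -D (Y(D, b) = D*(-1) = -D)
Y(83, 117) + (-95 + (3² + 0)²)*74 = -1*83 + (-95 + (3² + 0)²)*74 = -83 + (-95 + (9 + 0)²)*74 = -83 + (-95 + 9²)*74 = -83 + (-95 + 81)*74 = -83 - 14*74 = -83 - 1036 = -1119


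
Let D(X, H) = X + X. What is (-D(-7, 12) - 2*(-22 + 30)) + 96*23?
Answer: 2206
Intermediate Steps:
D(X, H) = 2*X
(-D(-7, 12) - 2*(-22 + 30)) + 96*23 = (-2*(-7) - 2*(-22 + 30)) + 96*23 = (-1*(-14) - 2*8) + 2208 = (14 - 16) + 2208 = -2 + 2208 = 2206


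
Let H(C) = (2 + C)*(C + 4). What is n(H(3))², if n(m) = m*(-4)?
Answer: 19600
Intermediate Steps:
H(C) = (2 + C)*(4 + C)
n(m) = -4*m
n(H(3))² = (-4*(8 + 3² + 6*3))² = (-4*(8 + 9 + 18))² = (-4*35)² = (-140)² = 19600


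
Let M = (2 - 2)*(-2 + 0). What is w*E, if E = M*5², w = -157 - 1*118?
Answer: 0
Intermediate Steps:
M = 0 (M = 0*(-2) = 0)
w = -275 (w = -157 - 118 = -275)
E = 0 (E = 0*5² = 0*25 = 0)
w*E = -275*0 = 0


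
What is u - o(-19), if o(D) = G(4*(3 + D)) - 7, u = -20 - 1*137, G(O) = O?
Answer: -86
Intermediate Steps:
u = -157 (u = -20 - 137 = -157)
o(D) = 5 + 4*D (o(D) = 4*(3 + D) - 7 = (12 + 4*D) - 7 = 5 + 4*D)
u - o(-19) = -157 - (5 + 4*(-19)) = -157 - (5 - 76) = -157 - 1*(-71) = -157 + 71 = -86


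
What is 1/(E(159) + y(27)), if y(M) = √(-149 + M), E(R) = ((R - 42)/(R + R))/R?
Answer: 73034/3850554897 - 31561924*I*√122/3850554897 ≈ 1.8967e-5 - 0.090536*I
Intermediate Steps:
E(R) = (-42 + R)/(2*R²) (E(R) = ((-42 + R)/((2*R)))/R = ((-42 + R)*(1/(2*R)))/R = ((-42 + R)/(2*R))/R = (-42 + R)/(2*R²))
1/(E(159) + y(27)) = 1/((½)*(-42 + 159)/159² + √(-149 + 27)) = 1/((½)*(1/25281)*117 + √(-122)) = 1/(13/5618 + I*√122)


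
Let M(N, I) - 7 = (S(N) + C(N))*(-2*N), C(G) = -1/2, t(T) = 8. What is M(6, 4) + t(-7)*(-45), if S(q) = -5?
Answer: -287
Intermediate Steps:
C(G) = -1/2 (C(G) = -1*1/2 = -1/2)
M(N, I) = 7 + 11*N (M(N, I) = 7 + (-5 - 1/2)*(-2*N) = 7 - (-11)*N = 7 + 11*N)
M(6, 4) + t(-7)*(-45) = (7 + 11*6) + 8*(-45) = (7 + 66) - 360 = 73 - 360 = -287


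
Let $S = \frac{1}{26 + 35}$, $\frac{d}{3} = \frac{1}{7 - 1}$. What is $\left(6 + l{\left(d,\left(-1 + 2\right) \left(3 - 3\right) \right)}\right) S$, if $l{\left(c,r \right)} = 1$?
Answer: $\frac{7}{61} \approx 0.11475$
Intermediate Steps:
$d = \frac{1}{2}$ ($d = \frac{3}{7 - 1} = \frac{3}{6} = 3 \cdot \frac{1}{6} = \frac{1}{2} \approx 0.5$)
$S = \frac{1}{61} \approx 0.016393$
$\left(6 + l{\left(d,\left(-1 + 2\right) \left(3 - 3\right) \right)}\right) S = \left(6 + 1\right) \frac{1}{61} = 7 \cdot \frac{1}{61} = \frac{7}{61}$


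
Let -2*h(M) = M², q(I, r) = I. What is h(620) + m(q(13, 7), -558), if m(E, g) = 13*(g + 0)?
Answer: -199454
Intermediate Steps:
m(E, g) = 13*g
h(M) = -M²/2
h(620) + m(q(13, 7), -558) = -½*620² + 13*(-558) = -½*384400 - 7254 = -192200 - 7254 = -199454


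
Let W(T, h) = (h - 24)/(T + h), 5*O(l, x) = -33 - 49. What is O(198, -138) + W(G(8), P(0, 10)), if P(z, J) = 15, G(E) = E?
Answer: -1931/115 ≈ -16.791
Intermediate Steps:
O(l, x) = -82/5 (O(l, x) = (-33 - 49)/5 = (⅕)*(-82) = -82/5)
W(T, h) = (-24 + h)/(T + h)
O(198, -138) + W(G(8), P(0, 10)) = -82/5 + (-24 + 15)/(8 + 15) = -82/5 - 9/23 = -1931/115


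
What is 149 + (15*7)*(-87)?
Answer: -8986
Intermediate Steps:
149 + (15*7)*(-87) = 149 + 105*(-87) = 149 - 9135 = -8986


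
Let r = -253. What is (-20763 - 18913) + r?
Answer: -39929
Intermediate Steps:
(-20763 - 18913) + r = (-20763 - 18913) - 253 = -39676 - 253 = -39929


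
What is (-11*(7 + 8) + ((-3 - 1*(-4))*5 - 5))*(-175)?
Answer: 28875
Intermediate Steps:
(-11*(7 + 8) + ((-3 - 1*(-4))*5 - 5))*(-175) = (-11*15 + ((-3 + 4)*5 - 5))*(-175) = (-165 + (1*5 - 5))*(-175) = (-165 + (5 - 5))*(-175) = (-165 + 0)*(-175) = -165*(-175) = 28875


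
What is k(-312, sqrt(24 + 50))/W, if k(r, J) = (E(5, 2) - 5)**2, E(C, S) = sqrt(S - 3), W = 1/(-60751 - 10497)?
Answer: -1709952 + 712480*I ≈ -1.71e+6 + 7.1248e+5*I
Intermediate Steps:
W = -1/71248 (W = 1/(-71248) = -1/71248 ≈ -1.4035e-5)
E(C, S) = sqrt(-3 + S)
k(r, J) = (-5 + I)**2 (k(r, J) = (sqrt(-3 + 2) - 5)**2 = (sqrt(-1) - 5)**2 = (I - 5)**2 = (-5 + I)**2)
k(-312, sqrt(24 + 50))/W = (5 - I)**2/(-1/71248) = (5 - I)**2*(-71248) = -71248*(5 - I)**2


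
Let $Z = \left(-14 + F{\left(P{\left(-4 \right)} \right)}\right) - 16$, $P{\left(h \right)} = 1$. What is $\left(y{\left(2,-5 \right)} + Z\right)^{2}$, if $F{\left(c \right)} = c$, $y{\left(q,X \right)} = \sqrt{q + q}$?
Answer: $729$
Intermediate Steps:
$y{\left(q,X \right)} = \sqrt{2} \sqrt{q}$ ($y{\left(q,X \right)} = \sqrt{2 q} = \sqrt{2} \sqrt{q}$)
$Z = -29$ ($Z = \left(-14 + 1\right) - 16 = -13 - 16 = -29$)
$\left(y{\left(2,-5 \right)} + Z\right)^{2} = \left(\sqrt{2} \sqrt{2} - 29\right)^{2} = \left(2 - 29\right)^{2} = \left(-27\right)^{2} = 729$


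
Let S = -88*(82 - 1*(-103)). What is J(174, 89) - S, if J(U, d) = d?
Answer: 16369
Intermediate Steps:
S = -16280 (S = -88*(82 + 103) = -88*185 = -16280)
J(174, 89) - S = 89 - 1*(-16280) = 89 + 16280 = 16369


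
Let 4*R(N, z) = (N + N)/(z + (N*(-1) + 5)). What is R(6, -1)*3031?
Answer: -9093/2 ≈ -4546.5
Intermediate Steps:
R(N, z) = N/(2*(5 + z - N)) (R(N, z) = ((N + N)/(z + (N*(-1) + 5)))/4 = ((2*N)/(z + (-N + 5)))/4 = ((2*N)/(z + (5 - N)))/4 = ((2*N)/(5 + z - N))/4 = (2*N/(5 + z - N))/4 = N/(2*(5 + z - N)))
R(6, -1)*3031 = ((½)*6/(5 - 1 - 1*6))*3031 = ((½)*6/(5 - 1 - 6))*3031 = ((½)*6/(-2))*3031 = ((½)*6*(-½))*3031 = -3/2*3031 = -9093/2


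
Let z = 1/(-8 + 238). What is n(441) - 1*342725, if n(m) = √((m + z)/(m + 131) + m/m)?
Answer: -342725 + √63331190/5980 ≈ -3.4272e+5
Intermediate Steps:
z = 1/230 ≈ 0.0043478
n(m) = √(1 + (1/230 + m)/(131 + m)) (n(m) = √((m + 1/230)/(m + 131) + m/m) = √((1/230 + m)/(131 + m) + 1) = √(1 + (1/230 + m)/(131 + m)))
n(441) - 1*342725 = √230*√((30131 + 460*441)/(131 + 441))/230 - 1*342725 = √230*√((30131 + 202860)/572)/230 - 342725 = √230*√((1/572)*232991)/230 - 342725 = √230*√(21181/52)/230 - 342725 = √230*(√275353/26)/230 - 342725 = √63331190/5980 - 342725 = -342725 + √63331190/5980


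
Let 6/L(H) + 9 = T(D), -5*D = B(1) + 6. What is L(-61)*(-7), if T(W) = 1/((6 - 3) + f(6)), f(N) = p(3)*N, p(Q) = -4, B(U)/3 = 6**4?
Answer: 441/95 ≈ 4.6421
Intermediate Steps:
B(U) = 3888 (B(U) = 3*6**4 = 3*1296 = 3888)
f(N) = -4*N
D = -3894/5 (D = -(3888 + 6)/5 = -1/5*3894 = -3894/5 ≈ -778.80)
T(W) = -1/21 (T(W) = 1/((6 - 3) - 4*6) = 1/(3 - 24) = 1/(-21) = -1/21)
L(H) = -63/95 (L(H) = 6/(-9 - 1/21) = 6/(-190/21) = 6*(-21/190) = -63/95)
L(-61)*(-7) = -63/95*(-7) = 441/95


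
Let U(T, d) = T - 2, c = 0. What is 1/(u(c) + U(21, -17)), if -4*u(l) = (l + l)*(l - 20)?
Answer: 1/19 ≈ 0.052632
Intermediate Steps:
u(l) = -l*(-20 + l)/2 (u(l) = -(l + l)*(l - 20)/4 = -2*l*(-20 + l)/4 = -l*(-20 + l)/2)
U(T, d) = -2 + T
1/(u(c) + U(21, -17)) = 1/((½)*0*(20 - 1*0) + (-2 + 21)) = 1/((½)*0*(20 + 0) + 19) = 1/((½)*0*20 + 19) = 1/(0 + 19) = 1/19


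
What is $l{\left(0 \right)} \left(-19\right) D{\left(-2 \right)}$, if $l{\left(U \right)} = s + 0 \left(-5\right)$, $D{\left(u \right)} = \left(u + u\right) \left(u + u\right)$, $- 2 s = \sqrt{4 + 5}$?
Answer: $456$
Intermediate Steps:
$s = - \frac{3}{2}$ ($s = - \frac{\sqrt{4 + 5}}{2} = - \frac{\sqrt{9}}{2} = \left(- \frac{1}{2}\right) 3 = - \frac{3}{2} \approx -1.5$)
$D{\left(u \right)} = 4 u^{2}$ ($D{\left(u \right)} = 2 u 2 u = 4 u^{2}$)
$l{\left(U \right)} = - \frac{3}{2}$ ($l{\left(U \right)} = - \frac{3}{2} + 0 \left(-5\right) = - \frac{3}{2} + 0 = - \frac{3}{2}$)
$l{\left(0 \right)} \left(-19\right) D{\left(-2 \right)} = \left(- \frac{3}{2}\right) \left(-19\right) 4 \left(-2\right)^{2} = \frac{57 \cdot 4 \cdot 4}{2} = \frac{57}{2} \cdot 16 = 456$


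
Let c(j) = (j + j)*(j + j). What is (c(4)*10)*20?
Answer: 12800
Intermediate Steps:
c(j) = 4*j² (c(j) = (2*j)*(2*j) = 4*j²)
(c(4)*10)*20 = ((4*4²)*10)*20 = ((4*16)*10)*20 = (64*10)*20 = 640*20 = 12800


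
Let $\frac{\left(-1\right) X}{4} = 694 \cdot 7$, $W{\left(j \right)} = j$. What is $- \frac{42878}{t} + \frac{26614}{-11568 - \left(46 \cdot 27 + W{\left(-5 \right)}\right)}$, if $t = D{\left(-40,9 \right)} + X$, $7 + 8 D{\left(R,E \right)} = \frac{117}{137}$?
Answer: $\frac{17464264522}{136362455385} \approx 0.12807$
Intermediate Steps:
$D{\left(R,E \right)} = - \frac{421}{548}$ ($D{\left(R,E \right)} = - \frac{7}{8} + \frac{117 \cdot \frac{1}{137}}{8} = - \frac{7}{8} + \frac{1}{8} \cdot \frac{117}{137} = - \frac{7}{8} + \frac{117}{1096} = - \frac{421}{548}$)
$X = -19432$ ($X = - 4 \cdot 694 \cdot 7 = \left(-4\right) 4858 = -19432$)
$t = - \frac{10649157}{548}$ ($t = - \frac{421}{548} - 19432 = - \frac{10649157}{548} \approx -19433.0$)
$- \frac{42878}{t} + \frac{26614}{-11568 - \left(46 \cdot 27 + W{\left(-5 \right)}\right)} = - \frac{42878}{- \frac{10649157}{548}} + \frac{26614}{-11568 - \left(46 \cdot 27 - 5\right)} = \left(-42878\right) \left(- \frac{548}{10649157}\right) + \frac{26614}{-11568 - \left(1242 - 5\right)} = \frac{23497144}{10649157} + \frac{26614}{-11568 - 1237} = \frac{23497144}{10649157} + \frac{26614}{-12805} = \frac{23497144}{10649157} + 26614 \left(- \frac{1}{12805}\right) = \frac{23497144}{10649157} - \frac{26614}{12805} = \frac{17464264522}{136362455385}$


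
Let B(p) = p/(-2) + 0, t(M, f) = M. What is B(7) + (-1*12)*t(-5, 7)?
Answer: 113/2 ≈ 56.500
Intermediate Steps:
B(p) = -p/2 (B(p) = p*(-1/2) + 0 = -p/2 + 0 = -p/2)
B(7) + (-1*12)*t(-5, 7) = -1/2*7 - 1*12*(-5) = -7/2 - 12*(-5) = -7/2 + 60 = 113/2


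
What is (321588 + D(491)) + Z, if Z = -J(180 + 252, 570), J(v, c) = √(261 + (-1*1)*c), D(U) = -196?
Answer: 321392 - I*√309 ≈ 3.2139e+5 - 17.578*I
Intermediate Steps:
J(v, c) = √(261 - c)
Z = -I*√309 (Z = -√(261 - 1*570) = -√(261 - 570) = -√(-309) = -I*√309 ≈ -17.578*I)
(321588 + D(491)) + Z = (321588 - 196) - I*√309 = 321392 - I*√309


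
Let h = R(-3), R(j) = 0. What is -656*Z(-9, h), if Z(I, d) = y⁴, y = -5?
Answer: -410000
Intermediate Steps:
h = 0
Z(I, d) = 625 (Z(I, d) = (-5)⁴ = 625)
-656*Z(-9, h) = -656*625 = -410000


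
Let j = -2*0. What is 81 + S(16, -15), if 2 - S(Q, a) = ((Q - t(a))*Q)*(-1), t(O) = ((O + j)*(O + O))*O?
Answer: 108339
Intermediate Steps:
j = 0
t(O) = 2*O³ (t(O) = ((O + 0)*(O + O))*O = (O*(2*O))*O = (2*O²)*O = 2*O³)
S(Q, a) = 2 + Q*(Q - 2*a³) (S(Q, a) = 2 - (Q - 2*a³)*Q*(-1) = 2 - Q*(Q - 2*a³)*(-1) = 2 - (-1)*Q*(Q - 2*a³) = 2 + Q*(Q - 2*a³))
81 + S(16, -15) = 81 + (2 + 16² - 2*16*(-15)³) = 81 + (2 + 256 - 2*16*(-3375)) = 81 + (2 + 256 + 108000) = 81 + 108258 = 108339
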